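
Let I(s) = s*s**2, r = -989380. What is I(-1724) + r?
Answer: -5125020804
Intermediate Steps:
I(s) = s**3
I(-1724) + r = (-1724)**3 - 989380 = -5124031424 - 989380 = -5125020804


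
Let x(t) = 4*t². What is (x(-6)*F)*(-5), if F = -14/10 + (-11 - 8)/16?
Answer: 1863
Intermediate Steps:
F = -207/80 (F = -14*⅒ - 19*1/16 = -7/5 - 19/16 = -207/80 ≈ -2.5875)
(x(-6)*F)*(-5) = ((4*(-6)²)*(-207/80))*(-5) = ((4*36)*(-207/80))*(-5) = (144*(-207/80))*(-5) = -1863/5*(-5) = 1863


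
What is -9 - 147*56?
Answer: -8241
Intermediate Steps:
-9 - 147*56 = -9 - 8232 = -8241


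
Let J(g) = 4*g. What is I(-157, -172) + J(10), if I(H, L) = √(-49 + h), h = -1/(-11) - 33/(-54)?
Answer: 40 + I*√210386/66 ≈ 40.0 + 6.9497*I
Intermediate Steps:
h = 139/198 (h = -1*(-1/11) - 33*(-1/54) = 1/11 + 11/18 = 139/198 ≈ 0.70202)
I(H, L) = I*√210386/66 (I(H, L) = √(-49 + 139/198) = √(-9563/198) = I*√210386/66)
I(-157, -172) + J(10) = I*√210386/66 + 4*10 = I*√210386/66 + 40 = 40 + I*√210386/66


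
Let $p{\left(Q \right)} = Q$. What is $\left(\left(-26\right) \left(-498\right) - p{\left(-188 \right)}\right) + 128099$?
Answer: $141235$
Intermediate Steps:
$\left(\left(-26\right) \left(-498\right) - p{\left(-188 \right)}\right) + 128099 = \left(\left(-26\right) \left(-498\right) - -188\right) + 128099 = \left(12948 + 188\right) + 128099 = 13136 + 128099 = 141235$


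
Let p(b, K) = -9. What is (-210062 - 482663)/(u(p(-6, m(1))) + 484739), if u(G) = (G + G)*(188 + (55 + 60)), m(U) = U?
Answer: -138545/95857 ≈ -1.4453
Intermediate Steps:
u(G) = 606*G (u(G) = (2*G)*(188 + 115) = (2*G)*303 = 606*G)
(-210062 - 482663)/(u(p(-6, m(1))) + 484739) = (-210062 - 482663)/(606*(-9) + 484739) = -692725/(-5454 + 484739) = -692725/479285 = -692725*1/479285 = -138545/95857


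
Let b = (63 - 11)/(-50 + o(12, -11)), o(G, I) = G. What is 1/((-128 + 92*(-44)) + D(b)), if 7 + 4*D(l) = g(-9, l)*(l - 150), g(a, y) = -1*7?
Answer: -76/297377 ≈ -0.00025557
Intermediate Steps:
g(a, y) = -7
b = -26/19 (b = (63 - 11)/(-50 + 12) = 52/(-38) = 52*(-1/38) = -26/19 ≈ -1.3684)
D(l) = 1043/4 - 7*l/4 (D(l) = -7/4 + (-7*(l - 150))/4 = -7/4 + (-7*(-150 + l))/4 = -7/4 + (1050 - 7*l)/4 = -7/4 + (525/2 - 7*l/4) = 1043/4 - 7*l/4)
1/((-128 + 92*(-44)) + D(b)) = 1/((-128 + 92*(-44)) + (1043/4 - 7/4*(-26/19))) = 1/((-128 - 4048) + (1043/4 + 91/38)) = 1/(-4176 + 19999/76) = 1/(-297377/76) = -76/297377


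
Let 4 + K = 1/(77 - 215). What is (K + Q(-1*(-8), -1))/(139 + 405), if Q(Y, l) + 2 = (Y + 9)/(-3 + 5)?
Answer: 43/9384 ≈ 0.0045823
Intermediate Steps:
Q(Y, l) = 5/2 + Y/2 (Q(Y, l) = -2 + (Y + 9)/(-3 + 5) = -2 + (9 + Y)/2 = -2 + (9 + Y)*(½) = -2 + (9/2 + Y/2) = 5/2 + Y/2)
K = -553/138 (K = -4 + 1/(77 - 215) = -4 + 1/(-138) = -4 - 1/138 = -553/138 ≈ -4.0072)
(K + Q(-1*(-8), -1))/(139 + 405) = (-553/138 + (5/2 + (-1*(-8))/2))/(139 + 405) = (-553/138 + (5/2 + (½)*8))/544 = (-553/138 + (5/2 + 4))*(1/544) = (-553/138 + 13/2)*(1/544) = (172/69)*(1/544) = 43/9384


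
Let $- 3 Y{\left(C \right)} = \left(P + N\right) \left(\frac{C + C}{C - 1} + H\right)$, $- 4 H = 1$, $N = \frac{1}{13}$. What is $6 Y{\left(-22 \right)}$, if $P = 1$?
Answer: $- \frac{1071}{299} \approx -3.5819$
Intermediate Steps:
$N = \frac{1}{13} \approx 0.076923$
$H = - \frac{1}{4}$ ($H = \left(- \frac{1}{4}\right) 1 = - \frac{1}{4} \approx -0.25$)
$Y{\left(C \right)} = \frac{7}{78} - \frac{28 C}{39 \left(-1 + C\right)}$ ($Y{\left(C \right)} = - \frac{\left(1 + \frac{1}{13}\right) \left(\frac{C + C}{C - 1} - \frac{1}{4}\right)}{3} = - \frac{\frac{14}{13} \left(\frac{2 C}{-1 + C} - \frac{1}{4}\right)}{3} = - \frac{\frac{14}{13} \left(- \frac{1}{4} + \frac{2 C}{-1 + C}\right)}{3} = - \frac{- \frac{7}{26} + \frac{28 C}{13 \left(-1 + C\right)}}{3} = \frac{7}{78} - \frac{28 C}{39 \left(-1 + C\right)}$)
$6 Y{\left(-22 \right)} = 6 \frac{7 \left(-1 - -154\right)}{78 \left(-1 - 22\right)} = 6 \frac{7 \left(-1 + 154\right)}{78 \left(-23\right)} = 6 \cdot \frac{7}{78} \left(- \frac{1}{23}\right) 153 = 6 \left(- \frac{357}{598}\right) = - \frac{1071}{299}$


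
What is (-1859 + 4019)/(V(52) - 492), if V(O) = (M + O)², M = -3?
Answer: 2160/1909 ≈ 1.1315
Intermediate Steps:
V(O) = (-3 + O)²
(-1859 + 4019)/(V(52) - 492) = (-1859 + 4019)/((-3 + 52)² - 492) = 2160/(49² - 492) = 2160/(2401 - 492) = 2160/1909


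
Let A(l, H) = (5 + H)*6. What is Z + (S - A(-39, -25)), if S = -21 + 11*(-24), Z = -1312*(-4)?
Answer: 5083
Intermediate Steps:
A(l, H) = 30 + 6*H
Z = 5248 (Z = -1*(-5248) = 5248)
S = -285 (S = -21 - 264 = -285)
Z + (S - A(-39, -25)) = 5248 + (-285 - (30 + 6*(-25))) = 5248 + (-285 - (30 - 150)) = 5248 + (-285 - 1*(-120)) = 5248 + (-285 + 120) = 5248 - 165 = 5083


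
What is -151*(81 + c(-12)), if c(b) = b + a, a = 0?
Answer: -10419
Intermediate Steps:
c(b) = b (c(b) = b + 0 = b)
-151*(81 + c(-12)) = -151*(81 - 12) = -151*69 = -10419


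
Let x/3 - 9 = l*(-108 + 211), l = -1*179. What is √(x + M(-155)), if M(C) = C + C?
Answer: 19*I*√154 ≈ 235.78*I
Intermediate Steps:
l = -179
M(C) = 2*C
x = -55284 (x = 27 + 3*(-179*(-108 + 211)) = 27 + 3*(-179*103) = 27 + 3*(-18437) = 27 - 55311 = -55284)
√(x + M(-155)) = √(-55284 + 2*(-155)) = √(-55284 - 310) = √(-55594) = 19*I*√154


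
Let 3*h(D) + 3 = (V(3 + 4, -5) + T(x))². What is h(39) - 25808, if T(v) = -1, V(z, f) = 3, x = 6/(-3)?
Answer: -77423/3 ≈ -25808.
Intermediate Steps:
x = -2 (x = 6*(-⅓) = -2)
h(D) = ⅓ (h(D) = -1 + (3 - 1)²/3 = -1 + (⅓)*2² = -1 + (⅓)*4 = -1 + 4/3 = ⅓)
h(39) - 25808 = ⅓ - 25808 = -77423/3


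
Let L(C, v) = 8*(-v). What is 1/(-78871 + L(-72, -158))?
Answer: -1/77607 ≈ -1.2885e-5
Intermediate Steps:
L(C, v) = -8*v
1/(-78871 + L(-72, -158)) = 1/(-78871 - 8*(-158)) = 1/(-78871 + 1264) = 1/(-77607) = -1/77607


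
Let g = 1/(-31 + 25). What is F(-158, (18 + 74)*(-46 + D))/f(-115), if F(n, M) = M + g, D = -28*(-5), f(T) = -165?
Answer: -4717/90 ≈ -52.411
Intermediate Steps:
g = -1/6 (g = 1/(-6) = -1/6 ≈ -0.16667)
D = 140
F(n, M) = -1/6 + M (F(n, M) = M - 1/6 = -1/6 + M)
F(-158, (18 + 74)*(-46 + D))/f(-115) = (-1/6 + (18 + 74)*(-46 + 140))/(-165) = (-1/6 + 92*94)*(-1/165) = (-1/6 + 8648)*(-1/165) = (51887/6)*(-1/165) = -4717/90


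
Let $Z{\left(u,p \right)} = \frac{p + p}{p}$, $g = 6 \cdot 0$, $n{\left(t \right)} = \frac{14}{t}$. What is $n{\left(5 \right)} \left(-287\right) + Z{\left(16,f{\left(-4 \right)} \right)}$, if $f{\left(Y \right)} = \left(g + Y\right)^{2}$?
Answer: $- \frac{4008}{5} \approx -801.6$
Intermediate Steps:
$g = 0$
$f{\left(Y \right)} = Y^{2}$ ($f{\left(Y \right)} = \left(0 + Y\right)^{2} = Y^{2}$)
$Z{\left(u,p \right)} = 2$ ($Z{\left(u,p \right)} = \frac{2 p}{p} = 2$)
$n{\left(5 \right)} \left(-287\right) + Z{\left(16,f{\left(-4 \right)} \right)} = \frac{14}{5} \left(-287\right) + 2 = - \frac{4018}{5} + 2 = - \frac{4008}{5}$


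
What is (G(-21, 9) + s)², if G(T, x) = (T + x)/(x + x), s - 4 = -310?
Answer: 846400/9 ≈ 94045.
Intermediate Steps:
s = -306 (s = 4 - 310 = -306)
G(T, x) = (T + x)/(2*x) (G(T, x) = (T + x)/((2*x)) = (T + x)*(1/(2*x)) = (T + x)/(2*x))
(G(-21, 9) + s)² = ((½)*(-21 + 9)/9 - 306)² = ((½)*(⅑)*(-12) - 306)² = (-⅔ - 306)² = (-920/3)² = 846400/9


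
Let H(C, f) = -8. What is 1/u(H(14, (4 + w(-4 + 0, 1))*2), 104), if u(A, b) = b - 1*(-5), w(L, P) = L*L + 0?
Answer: 1/109 ≈ 0.0091743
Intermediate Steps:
w(L, P) = L² (w(L, P) = L² + 0 = L²)
u(A, b) = 5 + b (u(A, b) = b + 5 = 5 + b)
1/u(H(14, (4 + w(-4 + 0, 1))*2), 104) = 1/(5 + 104) = 1/109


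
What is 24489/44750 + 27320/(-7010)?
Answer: -105090211/31369750 ≈ -3.3500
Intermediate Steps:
24489/44750 + 27320/(-7010) = 24489*(1/44750) + 27320*(-1/7010) = 24489/44750 - 2732/701 = -105090211/31369750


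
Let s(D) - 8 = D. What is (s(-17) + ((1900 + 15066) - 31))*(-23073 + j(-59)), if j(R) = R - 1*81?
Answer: -392903238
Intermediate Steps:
s(D) = 8 + D
j(R) = -81 + R (j(R) = R - 81 = -81 + R)
(s(-17) + ((1900 + 15066) - 31))*(-23073 + j(-59)) = ((8 - 17) + ((1900 + 15066) - 31))*(-23073 + (-81 - 59)) = (-9 + (16966 - 31))*(-23073 - 140) = (-9 + 16935)*(-23213) = 16926*(-23213) = -392903238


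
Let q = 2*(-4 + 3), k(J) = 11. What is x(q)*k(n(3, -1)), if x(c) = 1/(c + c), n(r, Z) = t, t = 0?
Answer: -11/4 ≈ -2.7500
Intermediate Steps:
n(r, Z) = 0
q = -2 (q = 2*(-1) = -2)
x(c) = 1/(2*c)
x(q)*k(n(3, -1)) = ((1/2)/(-2))*11 = ((1/2)*(-1/2))*11 = -1/4*11 = -11/4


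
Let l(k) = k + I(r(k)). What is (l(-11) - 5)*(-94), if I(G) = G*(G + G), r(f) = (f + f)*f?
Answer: -11008528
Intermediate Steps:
r(f) = 2*f² (r(f) = (2*f)*f = 2*f²)
I(G) = 2*G² (I(G) = G*(2*G) = 2*G²)
l(k) = k + 8*k⁴ (l(k) = k + 2*(2*k²)² = k + 2*(4*k⁴) = k + 8*k⁴)
(l(-11) - 5)*(-94) = ((-11 + 8*(-11)⁴) - 5)*(-94) = ((-11 + 8*14641) - 5)*(-94) = ((-11 + 117128) - 5)*(-94) = (117117 - 5)*(-94) = 117112*(-94) = -11008528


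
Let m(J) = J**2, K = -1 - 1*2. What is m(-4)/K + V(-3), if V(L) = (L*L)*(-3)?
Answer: -97/3 ≈ -32.333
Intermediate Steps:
V(L) = -3*L**2 (V(L) = L**2*(-3) = -3*L**2)
K = -3 (K = -1 - 2 = -3)
m(-4)/K + V(-3) = (-4)**2/(-3) - 3*(-3)**2 = 16*(-1/3) - 3*9 = -16/3 - 27 = -97/3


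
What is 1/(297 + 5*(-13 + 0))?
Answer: 1/232 ≈ 0.0043103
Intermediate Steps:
1/(297 + 5*(-13 + 0)) = 1/(297 + 5*(-13)) = 1/(297 - 65) = 1/232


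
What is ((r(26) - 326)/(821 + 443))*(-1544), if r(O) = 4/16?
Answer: 251479/632 ≈ 397.91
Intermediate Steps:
r(O) = ¼ (r(O) = 4*(1/16) = ¼)
((r(26) - 326)/(821 + 443))*(-1544) = ((¼ - 326)/(821 + 443))*(-1544) = -1303/4/1264*(-1544) = -1303/4*1/1264*(-1544) = -1303/5056*(-1544) = 251479/632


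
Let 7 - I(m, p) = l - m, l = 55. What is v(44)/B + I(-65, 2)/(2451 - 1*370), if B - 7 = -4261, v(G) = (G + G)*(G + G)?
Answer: -8297983/4426287 ≈ -1.8747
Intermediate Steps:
I(m, p) = -48 + m (I(m, p) = 7 - (55 - m) = 7 + (-55 + m) = -48 + m)
v(G) = 4*G² (v(G) = (2*G)*(2*G) = 4*G²)
B = -4254 (B = 7 - 4261 = -4254)
v(44)/B + I(-65, 2)/(2451 - 1*370) = (4*44²)/(-4254) + (-48 - 65)/(2451 - 1*370) = (4*1936)*(-1/4254) - 113/(2451 - 370) = 7744*(-1/4254) - 113/2081 = -3872/2127 - 113*1/2081 = -3872/2127 - 113/2081 = -8297983/4426287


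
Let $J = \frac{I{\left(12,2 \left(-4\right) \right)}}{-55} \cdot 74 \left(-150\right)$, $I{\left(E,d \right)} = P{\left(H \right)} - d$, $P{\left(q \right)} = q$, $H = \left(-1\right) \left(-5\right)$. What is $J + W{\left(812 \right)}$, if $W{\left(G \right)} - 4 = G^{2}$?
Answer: $\frac{7281688}{11} \approx 6.6197 \cdot 10^{5}$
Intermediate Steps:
$H = 5$
$W{\left(G \right)} = 4 + G^{2}$
$I{\left(E,d \right)} = 5 - d$
$J = \frac{28860}{11}$ ($J = \frac{5 - 2 \left(-4\right)}{-55} \cdot 74 \left(-150\right) = \left(5 - -8\right) \left(- \frac{1}{55}\right) 74 \left(-150\right) = \left(5 + 8\right) \left(- \frac{1}{55}\right) 74 \left(-150\right) = 13 \left(- \frac{1}{55}\right) 74 \left(-150\right) = \left(- \frac{13}{55}\right) 74 \left(-150\right) = \left(- \frac{962}{55}\right) \left(-150\right) = \frac{28860}{11} \approx 2623.6$)
$J + W{\left(812 \right)} = \frac{28860}{11} + \left(4 + 812^{2}\right) = \frac{28860}{11} + \left(4 + 659344\right) = \frac{28860}{11} + 659348 = \frac{7281688}{11}$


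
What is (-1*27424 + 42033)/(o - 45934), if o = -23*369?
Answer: -14609/54421 ≈ -0.26844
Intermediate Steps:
o = -8487
(-1*27424 + 42033)/(o - 45934) = (-1*27424 + 42033)/(-8487 - 45934) = (-27424 + 42033)/(-54421) = 14609*(-1/54421) = -14609/54421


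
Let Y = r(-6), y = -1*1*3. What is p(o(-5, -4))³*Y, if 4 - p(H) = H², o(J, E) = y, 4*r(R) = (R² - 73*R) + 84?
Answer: -34875/2 ≈ -17438.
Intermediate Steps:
y = -3 (y = -1*3 = -3)
r(R) = 21 - 73*R/4 + R²/4 (r(R) = ((R² - 73*R) + 84)/4 = (84 + R² - 73*R)/4 = 21 - 73*R/4 + R²/4)
o(J, E) = -3
Y = 279/2 (Y = 21 - 73/4*(-6) + (¼)*(-6)² = 21 + 219/2 + (¼)*36 = 21 + 219/2 + 9 = 279/2 ≈ 139.50)
p(H) = 4 - H²
p(o(-5, -4))³*Y = (4 - 1*(-3)²)³*(279/2) = (4 - 1*9)³*(279/2) = (4 - 9)³*(279/2) = (-5)³*(279/2) = -125*279/2 = -34875/2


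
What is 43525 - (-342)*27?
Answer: 52759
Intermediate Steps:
43525 - (-342)*27 = 43525 - 57*(-162) = 43525 + 9234 = 52759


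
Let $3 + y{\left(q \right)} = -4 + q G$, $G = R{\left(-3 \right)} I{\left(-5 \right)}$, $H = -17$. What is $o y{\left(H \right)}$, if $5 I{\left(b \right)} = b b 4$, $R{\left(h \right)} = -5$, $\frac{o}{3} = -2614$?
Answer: $-13276506$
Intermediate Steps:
$o = -7842$ ($o = 3 \left(-2614\right) = -7842$)
$I{\left(b \right)} = \frac{4 b^{2}}{5}$ ($I{\left(b \right)} = \frac{b b 4}{5} = \frac{b^{2} \cdot 4}{5} = \frac{4 b^{2}}{5}$)
$G = -100$ ($G = - 5 \frac{4 \left(-5\right)^{2}}{5} = - 5 \cdot \frac{4}{5} \cdot 25 = \left(-5\right) 20 = -100$)
$y{\left(q \right)} = -7 - 100 q$ ($y{\left(q \right)} = -3 + \left(-4 + q \left(-100\right)\right) = -3 - \left(4 + 100 q\right) = -7 - 100 q$)
$o y{\left(H \right)} = - 7842 \left(-7 - -1700\right) = - 7842 \left(-7 + 1700\right) = \left(-7842\right) 1693 = -13276506$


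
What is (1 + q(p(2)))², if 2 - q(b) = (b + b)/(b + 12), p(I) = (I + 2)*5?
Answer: 49/16 ≈ 3.0625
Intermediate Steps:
p(I) = 10 + 5*I (p(I) = (2 + I)*5 = 10 + 5*I)
q(b) = 2 - 2*b/(12 + b) (q(b) = 2 - (b + b)/(b + 12) = 2 - 2*b/(12 + b))
(1 + q(p(2)))² = (1 + 24/(12 + (10 + 5*2)))² = (1 + 24/(12 + (10 + 10)))² = (1 + 24/(12 + 20))² = (1 + 24/32)² = (1 + 24*(1/32))² = (1 + ¾)² = (7/4)² = 49/16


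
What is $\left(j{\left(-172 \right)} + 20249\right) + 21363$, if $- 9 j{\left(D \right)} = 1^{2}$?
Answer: $\frac{374507}{9} \approx 41612.0$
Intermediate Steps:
$j{\left(D \right)} = - \frac{1}{9}$ ($j{\left(D \right)} = - \frac{1^{2}}{9} = \left(- \frac{1}{9}\right) 1 = - \frac{1}{9}$)
$\left(j{\left(-172 \right)} + 20249\right) + 21363 = \left(- \frac{1}{9} + 20249\right) + 21363 = \frac{182240}{9} + 21363 = \frac{374507}{9}$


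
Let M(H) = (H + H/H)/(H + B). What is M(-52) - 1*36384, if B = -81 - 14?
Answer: -1782799/49 ≈ -36384.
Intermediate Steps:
B = -95
M(H) = (1 + H)/(-95 + H) (M(H) = (H + H/H)/(H - 95) = (H + 1)/(-95 + H) = (1 + H)/(-95 + H))
M(-52) - 1*36384 = (1 - 52)/(-95 - 52) - 1*36384 = -51/(-147) - 36384 = -1/147*(-51) - 36384 = 17/49 - 36384 = -1782799/49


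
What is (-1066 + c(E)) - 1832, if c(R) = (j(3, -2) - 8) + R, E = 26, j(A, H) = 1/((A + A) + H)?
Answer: -11519/4 ≈ -2879.8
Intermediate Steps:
j(A, H) = 1/(H + 2*A) (j(A, H) = 1/(2*A + H) = 1/(H + 2*A))
c(R) = -31/4 + R (c(R) = (1/(-2 + 2*3) - 8) + R = (1/(-2 + 6) - 8) + R = (1/4 - 8) + R = (¼ - 8) + R = -31/4 + R)
(-1066 + c(E)) - 1832 = (-1066 + (-31/4 + 26)) - 1832 = (-1066 + 73/4) - 1832 = -4191/4 - 1832 = -11519/4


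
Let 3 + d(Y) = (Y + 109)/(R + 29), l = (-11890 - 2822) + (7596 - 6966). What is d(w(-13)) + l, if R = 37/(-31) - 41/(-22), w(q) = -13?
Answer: -94981501/6745 ≈ -14082.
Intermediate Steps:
l = -14082 (l = -14712 + 630 = -14082)
R = 457/682 (R = 37*(-1/31) - 41*(-1/22) = -37/31 + 41/22 = 457/682 ≈ 0.67009)
d(Y) = 13633/20235 + 682*Y/20235 (d(Y) = -3 + (Y + 109)/(457/682 + 29) = -3 + (109 + Y)/(20235/682) = -3 + (109 + Y)*(682/20235) = -3 + (74338/20235 + 682*Y/20235) = 13633/20235 + 682*Y/20235)
d(w(-13)) + l = (13633/20235 + (682/20235)*(-13)) - 14082 = (13633/20235 - 8866/20235) - 14082 = 1589/6745 - 14082 = -94981501/6745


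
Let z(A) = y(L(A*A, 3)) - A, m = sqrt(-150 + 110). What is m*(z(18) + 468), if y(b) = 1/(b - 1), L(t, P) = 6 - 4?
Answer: 902*I*sqrt(10) ≈ 2852.4*I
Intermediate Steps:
L(t, P) = 2
m = 2*I*sqrt(10) (m = sqrt(-40) = 2*I*sqrt(10) ≈ 6.3246*I)
y(b) = 1/(-1 + b)
z(A) = 1 - A (z(A) = 1/(-1 + 2) - A = 1/1 - A = 1 - A)
m*(z(18) + 468) = (2*I*sqrt(10))*((1 - 1*18) + 468) = (2*I*sqrt(10))*((1 - 18) + 468) = (2*I*sqrt(10))*(-17 + 468) = (2*I*sqrt(10))*451 = 902*I*sqrt(10)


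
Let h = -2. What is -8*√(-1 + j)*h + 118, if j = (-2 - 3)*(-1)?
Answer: 150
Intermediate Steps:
j = 5 (j = -5*(-1) = 5)
-8*√(-1 + j)*h + 118 = -8*√(-1 + 5)*(-2) + 118 = -8*√4*(-2) + 118 = -16*(-2) + 118 = -8*(-4) + 118 = 32 + 118 = 150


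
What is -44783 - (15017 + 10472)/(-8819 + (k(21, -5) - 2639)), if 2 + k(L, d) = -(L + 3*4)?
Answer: -514665530/11493 ≈ -44781.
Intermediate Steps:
k(L, d) = -14 - L (k(L, d) = -2 - (L + 3*4) = -2 - (L + 12) = -2 - (12 + L) = -2 + (-12 - L) = -14 - L)
-44783 - (15017 + 10472)/(-8819 + (k(21, -5) - 2639)) = -44783 - (15017 + 10472)/(-8819 + ((-14 - 1*21) - 2639)) = -44783 - 25489/(-8819 + ((-14 - 21) - 2639)) = -44783 - 25489/(-8819 + (-35 - 2639)) = -44783 - 25489/(-8819 - 2674) = -44783 - 25489/(-11493) = -44783 - 25489*(-1)/11493 = -44783 - 1*(-25489/11493) = -44783 + 25489/11493 = -514665530/11493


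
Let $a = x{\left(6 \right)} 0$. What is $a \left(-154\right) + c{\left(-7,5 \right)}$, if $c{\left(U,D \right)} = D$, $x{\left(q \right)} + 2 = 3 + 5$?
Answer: $5$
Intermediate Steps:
$x{\left(q \right)} = 6$ ($x{\left(q \right)} = -2 + \left(3 + 5\right) = -2 + 8 = 6$)
$a = 0$ ($a = 6 \cdot 0 = 0$)
$a \left(-154\right) + c{\left(-7,5 \right)} = 0 \left(-154\right) + 5 = 0 + 5 = 5$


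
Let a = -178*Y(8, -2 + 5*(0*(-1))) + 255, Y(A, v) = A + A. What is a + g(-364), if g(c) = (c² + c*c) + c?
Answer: 262035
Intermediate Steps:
Y(A, v) = 2*A
g(c) = c + 2*c² (g(c) = (c² + c²) + c = 2*c² + c = c + 2*c²)
a = -2593 (a = -356*8 + 255 = -178*16 + 255 = -2848 + 255 = -2593)
a + g(-364) = -2593 - 364*(1 + 2*(-364)) = -2593 - 364*(1 - 728) = -2593 - 364*(-727) = -2593 + 264628 = 262035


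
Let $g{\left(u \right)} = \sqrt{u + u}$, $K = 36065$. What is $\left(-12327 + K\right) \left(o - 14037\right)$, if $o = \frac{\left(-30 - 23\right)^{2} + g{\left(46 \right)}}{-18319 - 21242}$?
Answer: $- \frac{13182199595708}{39561} - \frac{47476 \sqrt{23}}{39561} \approx -3.3321 \cdot 10^{8}$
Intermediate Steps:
$g{\left(u \right)} = \sqrt{2} \sqrt{u}$ ($g{\left(u \right)} = \sqrt{2 u} = \sqrt{2} \sqrt{u}$)
$o = - \frac{2809}{39561} - \frac{2 \sqrt{23}}{39561}$ ($o = \frac{\left(-30 - 23\right)^{2} + \sqrt{2} \sqrt{46}}{-18319 - 21242} = \frac{\left(-53\right)^{2} + 2 \sqrt{23}}{-39561} = \left(2809 + 2 \sqrt{23}\right) \left(- \frac{1}{39561}\right) = - \frac{2809}{39561} - \frac{2 \sqrt{23}}{39561} \approx -0.071247$)
$\left(-12327 + K\right) \left(o - 14037\right) = \left(-12327 + 36065\right) \left(\left(- \frac{2809}{39561} - \frac{2 \sqrt{23}}{39561}\right) - 14037\right) = 23738 \left(- \frac{555320566}{39561} - \frac{2 \sqrt{23}}{39561}\right) = - \frac{13182199595708}{39561} - \frac{47476 \sqrt{23}}{39561}$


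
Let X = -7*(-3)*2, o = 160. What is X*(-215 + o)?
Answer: -2310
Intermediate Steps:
X = 42 (X = 21*2 = 42)
X*(-215 + o) = 42*(-215 + 160) = 42*(-55) = -2310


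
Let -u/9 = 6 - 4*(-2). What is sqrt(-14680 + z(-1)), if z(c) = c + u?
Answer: I*sqrt(14807) ≈ 121.68*I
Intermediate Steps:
u = -126 (u = -9*(6 - 4*(-2)) = -9*(6 + 8) = -9*14 = -126)
z(c) = -126 + c (z(c) = c - 126 = -126 + c)
sqrt(-14680 + z(-1)) = sqrt(-14680 + (-126 - 1)) = sqrt(-14680 - 127) = sqrt(-14807) = I*sqrt(14807)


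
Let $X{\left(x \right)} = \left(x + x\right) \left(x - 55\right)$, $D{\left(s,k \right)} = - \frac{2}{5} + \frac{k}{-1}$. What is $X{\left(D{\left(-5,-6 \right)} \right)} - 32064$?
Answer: $- \frac{815432}{25} \approx -32617.0$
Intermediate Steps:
$D{\left(s,k \right)} = - \frac{2}{5} - k$ ($D{\left(s,k \right)} = \left(-2\right) \frac{1}{5} + k \left(-1\right) = - \frac{2}{5} - k$)
$X{\left(x \right)} = 2 x \left(-55 + x\right)$
$X{\left(D{\left(-5,-6 \right)} \right)} - 32064 = 2 \left(- \frac{2}{5} - -6\right) \left(-55 - - \frac{28}{5}\right) - 32064 = 2 \left(- \frac{2}{5} + 6\right) \left(-55 + \left(- \frac{2}{5} + 6\right)\right) - 32064 = 2 \cdot \frac{28}{5} \left(-55 + \frac{28}{5}\right) - 32064 = 2 \cdot \frac{28}{5} \left(- \frac{247}{5}\right) - 32064 = - \frac{13832}{25} - 32064 = - \frac{815432}{25}$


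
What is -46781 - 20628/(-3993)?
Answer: -62258635/1331 ≈ -46776.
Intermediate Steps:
-46781 - 20628/(-3993) = -46781 - 20628*(-1)/3993 = -46781 - 1*(-6876/1331) = -46781 + 6876/1331 = -62258635/1331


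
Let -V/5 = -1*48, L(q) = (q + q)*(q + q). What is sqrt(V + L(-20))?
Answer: 4*sqrt(115) ≈ 42.895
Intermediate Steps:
L(q) = 4*q**2 (L(q) = (2*q)*(2*q) = 4*q**2)
V = 240 (V = -(-5)*48 = -5*(-48) = 240)
sqrt(V + L(-20)) = sqrt(240 + 4*(-20)**2) = sqrt(240 + 4*400) = sqrt(240 + 1600) = sqrt(1840) = 4*sqrt(115)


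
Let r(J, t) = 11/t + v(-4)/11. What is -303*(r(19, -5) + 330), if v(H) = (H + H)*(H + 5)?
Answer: -5450667/55 ≈ -99103.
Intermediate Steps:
v(H) = 2*H*(5 + H) (v(H) = (2*H)*(5 + H) = 2*H*(5 + H))
r(J, t) = -8/11 + 11/t (r(J, t) = 11/t + (2*(-4)*(5 - 4))/11 = 11/t + (2*(-4)*1)*(1/11) = 11/t - 8*1/11 = 11/t - 8/11 = -8/11 + 11/t)
-303*(r(19, -5) + 330) = -303*((-8/11 + 11/(-5)) + 330) = -303*((-8/11 + 11*(-⅕)) + 330) = -303*((-8/11 - 11/5) + 330) = -303*(-161/55 + 330) = -303*17989/55 = -5450667/55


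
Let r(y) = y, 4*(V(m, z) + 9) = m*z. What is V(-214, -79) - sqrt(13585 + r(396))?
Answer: 8435/2 - sqrt(13981) ≈ 4099.3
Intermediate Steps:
V(m, z) = -9 + m*z/4 (V(m, z) = -9 + (m*z)/4 = -9 + m*z/4)
V(-214, -79) - sqrt(13585 + r(396)) = (-9 + (1/4)*(-214)*(-79)) - sqrt(13585 + 396) = (-9 + 8453/2) - sqrt(13981) = 8435/2 - sqrt(13981)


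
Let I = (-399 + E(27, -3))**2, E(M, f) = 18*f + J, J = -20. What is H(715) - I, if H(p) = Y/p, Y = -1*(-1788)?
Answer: -159964447/715 ≈ -2.2373e+5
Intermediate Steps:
E(M, f) = -20 + 18*f (E(M, f) = 18*f - 20 = -20 + 18*f)
Y = 1788
H(p) = 1788/p
I = 223729 (I = (-399 + (-20 + 18*(-3)))**2 = (-399 + (-20 - 54))**2 = (-399 - 74)**2 = (-473)**2 = 223729)
H(715) - I = 1788/715 - 1*223729 = 1788*(1/715) - 223729 = 1788/715 - 223729 = -159964447/715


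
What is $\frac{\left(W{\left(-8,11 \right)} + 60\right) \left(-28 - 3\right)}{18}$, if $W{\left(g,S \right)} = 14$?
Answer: $- \frac{1147}{9} \approx -127.44$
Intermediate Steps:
$\frac{\left(W{\left(-8,11 \right)} + 60\right) \left(-28 - 3\right)}{18} = \frac{\left(14 + 60\right) \left(-28 - 3\right)}{18} = 74 \left(-31\right) \frac{1}{18} = \left(-2294\right) \frac{1}{18} = - \frac{1147}{9}$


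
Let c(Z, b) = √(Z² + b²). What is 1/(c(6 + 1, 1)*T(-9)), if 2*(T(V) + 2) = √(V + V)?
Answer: -3*I/85 - 2*√2/85 ≈ -0.033276 - 0.035294*I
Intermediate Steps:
T(V) = -2 + √2*√V/2 (T(V) = -2 + √(V + V)/2 = -2 + √(2*V)/2 = -2 + (√2*√V)/2 = -2 + √2*√V/2)
1/(c(6 + 1, 1)*T(-9)) = 1/(√((6 + 1)² + 1²)*(-2 + √2*√(-9)/2)) = 1/(√(7² + 1)*(-2 + √2*(3*I)/2)) = 1/(√(49 + 1)*(-2 + 3*I*√2/2)) = 1/(√50*(-2 + 3*I*√2/2)) = 1/((5*√2)*(-2 + 3*I*√2/2)) = 1/(5*√2*(-2 + 3*I*√2/2)) = √2/(10*(-2 + 3*I*√2/2))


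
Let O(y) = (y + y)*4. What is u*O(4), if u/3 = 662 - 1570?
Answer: -87168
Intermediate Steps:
O(y) = 8*y (O(y) = (2*y)*4 = 8*y)
u = -2724 (u = 3*(662 - 1570) = 3*(-908) = -2724)
u*O(4) = -21792*4 = -2724*32 = -87168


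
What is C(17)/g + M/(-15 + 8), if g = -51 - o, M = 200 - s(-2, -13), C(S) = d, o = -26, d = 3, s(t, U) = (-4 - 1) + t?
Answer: -5196/175 ≈ -29.691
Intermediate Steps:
s(t, U) = -5 + t
C(S) = 3
M = 207 (M = 200 - (-5 - 2) = 200 - 1*(-7) = 200 + 7 = 207)
g = -25 (g = -51 - 1*(-26) = -51 + 26 = -25)
C(17)/g + M/(-15 + 8) = 3/(-25) + 207/(-15 + 8) = 3*(-1/25) + 207/(-7) = -3/25 + 207*(-⅐) = -3/25 - 207/7 = -5196/175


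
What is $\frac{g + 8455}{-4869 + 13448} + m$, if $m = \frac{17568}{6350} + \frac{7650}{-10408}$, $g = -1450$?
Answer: $\frac{403717619319}{141748243300} \approx 2.8481$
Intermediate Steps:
$m = \frac{33567561}{16522700}$ ($m = 17568 \cdot \frac{1}{6350} + 7650 \left(- \frac{1}{10408}\right) = \frac{8784}{3175} - \frac{3825}{5204} = \frac{33567561}{16522700} \approx 2.0316$)
$\frac{g + 8455}{-4869 + 13448} + m = \frac{-1450 + 8455}{-4869 + 13448} + \frac{33567561}{16522700} = \frac{7005}{8579} + \frac{33567561}{16522700} = \frac{403717619319}{141748243300}$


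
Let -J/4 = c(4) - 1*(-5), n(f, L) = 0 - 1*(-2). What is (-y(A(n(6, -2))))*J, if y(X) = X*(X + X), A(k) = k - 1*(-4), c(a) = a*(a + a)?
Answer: 10656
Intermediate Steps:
n(f, L) = 2 (n(f, L) = 0 + 2 = 2)
c(a) = 2*a² (c(a) = a*(2*a) = 2*a²)
A(k) = 4 + k (A(k) = k + 4 = 4 + k)
y(X) = 2*X² (y(X) = X*(2*X) = 2*X²)
J = -148 (J = -4*(2*4² - 1*(-5)) = -4*(2*16 + 5) = -4*(32 + 5) = -4*37 = -148)
(-y(A(n(6, -2))))*J = -2*(4 + 2)²*(-148) = -2*6²*(-148) = -2*36*(-148) = -1*72*(-148) = -72*(-148) = 10656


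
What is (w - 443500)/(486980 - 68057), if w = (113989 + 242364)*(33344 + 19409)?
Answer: 6266082103/139641 ≈ 44873.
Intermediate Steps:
w = 18798689809 (w = 356353*52753 = 18798689809)
(w - 443500)/(486980 - 68057) = (18798689809 - 443500)/(486980 - 68057) = 18798246309/418923 = 18798246309*(1/418923) = 6266082103/139641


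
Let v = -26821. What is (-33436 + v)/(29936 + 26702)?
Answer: -60257/56638 ≈ -1.0639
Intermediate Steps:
(-33436 + v)/(29936 + 26702) = (-33436 - 26821)/(29936 + 26702) = -60257/56638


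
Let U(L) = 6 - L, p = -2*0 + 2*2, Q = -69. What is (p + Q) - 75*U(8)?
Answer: 85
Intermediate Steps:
p = 4 (p = 0 + 4 = 4)
(p + Q) - 75*U(8) = (4 - 69) - 75*(6 - 1*8) = -65 - 75*(6 - 8) = -65 - 75*(-2) = -65 + 150 = 85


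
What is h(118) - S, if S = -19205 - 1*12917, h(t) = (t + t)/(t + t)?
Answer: 32123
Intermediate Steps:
h(t) = 1 (h(t) = (2*t)/((2*t)) = (2*t)*(1/(2*t)) = 1)
S = -32122 (S = -19205 - 12917 = -32122)
h(118) - S = 1 - 1*(-32122) = 1 + 32122 = 32123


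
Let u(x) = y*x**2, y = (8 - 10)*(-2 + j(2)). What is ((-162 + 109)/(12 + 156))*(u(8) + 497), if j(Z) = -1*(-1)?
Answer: -33125/168 ≈ -197.17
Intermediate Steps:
j(Z) = 1
y = 2 (y = (8 - 10)*(-2 + 1) = -2*(-1) = 2)
u(x) = 2*x**2
((-162 + 109)/(12 + 156))*(u(8) + 497) = ((-162 + 109)/(12 + 156))*(2*8**2 + 497) = (-53/168)*(2*64 + 497) = (-53*1/168)*(128 + 497) = -53/168*625 = -33125/168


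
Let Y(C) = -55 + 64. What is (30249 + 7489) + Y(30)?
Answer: 37747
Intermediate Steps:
Y(C) = 9
(30249 + 7489) + Y(30) = (30249 + 7489) + 9 = 37738 + 9 = 37747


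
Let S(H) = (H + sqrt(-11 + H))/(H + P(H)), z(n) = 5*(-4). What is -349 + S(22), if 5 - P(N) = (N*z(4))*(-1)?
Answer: -144159/413 - sqrt(11)/413 ≈ -349.06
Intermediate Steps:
z(n) = -20
P(N) = 5 - 20*N (P(N) = 5 - N*(-20)*(-1) = 5 - (-20*N)*(-1) = 5 - 20*N)
S(H) = (H + sqrt(-11 + H))/(5 - 19*H) (S(H) = (H + sqrt(-11 + H))/(H + (5 - 20*H)) = (H + sqrt(-11 + H))/(5 - 19*H))
-349 + S(22) = -349 + (22 + sqrt(-11 + 22))/(5 - 19*22) = -349 + (22 + sqrt(11))/(5 - 418) = -349 + (22 + sqrt(11))/(-413) = -349 - (22 + sqrt(11))/413 = -349 + (-22/413 - sqrt(11)/413) = -144159/413 - sqrt(11)/413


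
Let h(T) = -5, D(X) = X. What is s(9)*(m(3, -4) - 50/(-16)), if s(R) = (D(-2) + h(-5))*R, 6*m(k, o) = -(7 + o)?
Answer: -1323/8 ≈ -165.38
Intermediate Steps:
m(k, o) = -7/6 - o/6 (m(k, o) = (-(7 + o))/6 = (-7 - o)/6 = -7/6 - o/6)
s(R) = -7*R (s(R) = (-2 - 5)*R = -7*R)
s(9)*(m(3, -4) - 50/(-16)) = (-7*9)*((-7/6 - 1/6*(-4)) - 50/(-16)) = -63*((-7/6 + 2/3) - 50*(-1/16)) = -63*(-1/2 + 25/8) = -63*21/8 = -1323/8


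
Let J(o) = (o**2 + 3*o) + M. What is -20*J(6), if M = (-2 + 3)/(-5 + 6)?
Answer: -1100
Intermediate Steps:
M = 1 (M = 1/1 = 1*1 = 1)
J(o) = 1 + o**2 + 3*o (J(o) = (o**2 + 3*o) + 1 = 1 + o**2 + 3*o)
-20*J(6) = -20*(1 + 6**2 + 3*6) = -20*(1 + 36 + 18) = -20*55 = -1100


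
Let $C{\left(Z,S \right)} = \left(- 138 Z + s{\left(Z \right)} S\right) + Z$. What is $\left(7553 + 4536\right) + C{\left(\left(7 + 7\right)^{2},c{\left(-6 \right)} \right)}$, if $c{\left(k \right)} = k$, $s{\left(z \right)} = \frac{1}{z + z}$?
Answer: $- \frac{2893551}{196} \approx -14763.0$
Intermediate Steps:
$s{\left(z \right)} = \frac{1}{2 z}$
$C{\left(Z,S \right)} = - 137 Z + \frac{S}{2 Z}$ ($C{\left(Z,S \right)} = \left(- 138 Z + \frac{1}{2 Z} S\right) + Z = \left(- 138 Z + \frac{S}{2 Z}\right) + Z = - 137 Z + \frac{S}{2 Z}$)
$\left(7553 + 4536\right) + C{\left(\left(7 + 7\right)^{2},c{\left(-6 \right)} \right)} = \left(7553 + 4536\right) + \left(- 137 \left(7 + 7\right)^{2} + \frac{1}{2} \left(-6\right) \frac{1}{\left(7 + 7\right)^{2}}\right) = 12089 + \left(- 137 \cdot 14^{2} + \frac{1}{2} \left(-6\right) \frac{1}{14^{2}}\right) = 12089 + \left(\left(-137\right) 196 + \frac{1}{2} \left(-6\right) \frac{1}{196}\right) = 12089 - \left(26852 + 3 \cdot \frac{1}{196}\right) = 12089 - \frac{5262995}{196} = - \frac{2893551}{196}$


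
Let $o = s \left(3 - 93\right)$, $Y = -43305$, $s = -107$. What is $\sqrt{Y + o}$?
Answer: $5 i \sqrt{1347} \approx 183.51 i$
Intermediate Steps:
$o = 9630$ ($o = - 107 \left(3 - 93\right) = \left(-107\right) \left(-90\right) = 9630$)
$\sqrt{Y + o} = \sqrt{-43305 + 9630} = \sqrt{-33675} = 5 i \sqrt{1347}$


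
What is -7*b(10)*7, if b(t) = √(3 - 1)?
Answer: -49*√2 ≈ -69.297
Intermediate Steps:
b(t) = √2
-7*b(10)*7 = -7*√2*7 = -49*√2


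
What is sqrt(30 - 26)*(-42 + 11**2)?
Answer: 158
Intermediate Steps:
sqrt(30 - 26)*(-42 + 11**2) = sqrt(4)*(-42 + 121) = 2*79 = 158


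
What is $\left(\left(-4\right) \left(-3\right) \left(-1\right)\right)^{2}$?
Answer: $144$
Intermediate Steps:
$\left(\left(-4\right) \left(-3\right) \left(-1\right)\right)^{2} = \left(12 \left(-1\right)\right)^{2} = \left(-12\right)^{2} = 144$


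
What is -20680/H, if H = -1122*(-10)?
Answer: -94/51 ≈ -1.8431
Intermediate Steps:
H = 11220
-20680/H = -20680/11220 = -20680*1/11220 = -94/51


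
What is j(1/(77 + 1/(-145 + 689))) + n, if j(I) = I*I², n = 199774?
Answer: 14683816332403077790/73502139078369 ≈ 1.9977e+5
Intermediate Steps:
j(I) = I³
j(1/(77 + 1/(-145 + 689))) + n = (1/(77 + 1/(-145 + 689)))³ + 199774 = (1/(77 + 1/544))³ + 199774 = (1/(41889/544))³ + 199774 = (544/41889)³ + 199774 = 160989184/73502139078369 + 199774 = 14683816332403077790/73502139078369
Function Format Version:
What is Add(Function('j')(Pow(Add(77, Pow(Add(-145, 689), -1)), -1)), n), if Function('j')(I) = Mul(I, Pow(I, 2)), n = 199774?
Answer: Rational(14683816332403077790, 73502139078369) ≈ 1.9977e+5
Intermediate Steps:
Function('j')(I) = Pow(I, 3)
Add(Function('j')(Pow(Add(77, Pow(Add(-145, 689), -1)), -1)), n) = Add(Pow(Pow(Add(77, Pow(Add(-145, 689), -1)), -1), 3), 199774) = Add(Pow(Pow(Add(77, Pow(544, -1)), -1), 3), 199774) = Add(Pow(Pow(Add(77, Rational(1, 544)), -1), 3), 199774) = Add(Pow(Pow(Rational(41889, 544), -1), 3), 199774) = Add(Pow(Rational(544, 41889), 3), 199774) = Add(Rational(160989184, 73502139078369), 199774) = Rational(14683816332403077790, 73502139078369)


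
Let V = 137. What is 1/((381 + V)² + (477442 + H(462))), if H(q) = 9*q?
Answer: 1/749924 ≈ 1.3335e-6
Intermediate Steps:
1/((381 + V)² + (477442 + H(462))) = 1/((381 + 137)² + (477442 + 9*462)) = 1/(518² + (477442 + 4158)) = 1/(268324 + 481600) = 1/749924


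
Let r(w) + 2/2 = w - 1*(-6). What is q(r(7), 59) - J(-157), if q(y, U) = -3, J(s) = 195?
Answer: -198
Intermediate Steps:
r(w) = 5 + w (r(w) = -1 + (w - 1*(-6)) = -1 + (w + 6) = -1 + (6 + w) = 5 + w)
q(r(7), 59) - J(-157) = -3 - 1*195 = -3 - 195 = -198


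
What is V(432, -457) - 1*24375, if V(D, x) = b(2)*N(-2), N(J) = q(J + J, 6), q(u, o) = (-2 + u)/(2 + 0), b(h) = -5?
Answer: -24360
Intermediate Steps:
q(u, o) = -1 + u/2 (q(u, o) = (-2 + u)/2 = (-2 + u)*(½) = -1 + u/2)
N(J) = -1 + J (N(J) = -1 + (J + J)/2 = -1 + (2*J)/2 = -1 + J)
V(D, x) = 15 (V(D, x) = -5*(-1 - 2) = -5*(-3) = 15)
V(432, -457) - 1*24375 = 15 - 1*24375 = 15 - 24375 = -24360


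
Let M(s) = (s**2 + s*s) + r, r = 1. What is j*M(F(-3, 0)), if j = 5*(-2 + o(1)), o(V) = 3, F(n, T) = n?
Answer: 95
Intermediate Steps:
M(s) = 1 + 2*s**2 (M(s) = (s**2 + s*s) + 1 = (s**2 + s**2) + 1 = 2*s**2 + 1 = 1 + 2*s**2)
j = 5 (j = 5*(-2 + 3) = 5*1 = 5)
j*M(F(-3, 0)) = 5*(1 + 2*(-3)**2) = 5*(1 + 2*9) = 5*(1 + 18) = 5*19 = 95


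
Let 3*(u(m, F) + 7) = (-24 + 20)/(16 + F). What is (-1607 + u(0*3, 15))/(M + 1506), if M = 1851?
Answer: -150106/312201 ≈ -0.48080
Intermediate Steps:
u(m, F) = -7 - 4/(3*(16 + F)) (u(m, F) = -7 + ((-24 + 20)/(16 + F))/3 = -7 + (-4/(16 + F))/3 = -7 - 4/(3*(16 + F)))
(-1607 + u(0*3, 15))/(M + 1506) = (-1607 + (-340 - 21*15)/(3*(16 + 15)))/(1851 + 1506) = (-1607 + (⅓)*(-340 - 315)/31)/3357 = (-1607 + (⅓)*(1/31)*(-655))*(1/3357) = (-1607 - 655/93)*(1/3357) = -150106/93*1/3357 = -150106/312201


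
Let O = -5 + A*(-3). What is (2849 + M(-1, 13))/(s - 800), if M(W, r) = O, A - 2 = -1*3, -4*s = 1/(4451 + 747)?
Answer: -59194824/16633601 ≈ -3.5588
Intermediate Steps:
s = -1/20792 (s = -1/(4*(4451 + 747)) = -¼/5198 = -¼*1/5198 = -1/20792 ≈ -4.8095e-5)
A = -1 (A = 2 - 1*3 = 2 - 3 = -1)
O = -2 (O = -5 - 1*(-3) = -5 + 3 = -2)
M(W, r) = -2
(2849 + M(-1, 13))/(s - 800) = (2849 - 2)/(-1/20792 - 800) = 2847/(-16633601/20792) = 2847*(-20792/16633601) = -59194824/16633601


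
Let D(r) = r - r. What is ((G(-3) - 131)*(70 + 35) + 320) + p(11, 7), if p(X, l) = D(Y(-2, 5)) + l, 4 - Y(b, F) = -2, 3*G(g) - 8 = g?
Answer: -13253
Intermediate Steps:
G(g) = 8/3 + g/3
Y(b, F) = 6 (Y(b, F) = 4 - 1*(-2) = 4 + 2 = 6)
D(r) = 0
p(X, l) = l (p(X, l) = 0 + l = l)
((G(-3) - 131)*(70 + 35) + 320) + p(11, 7) = (((8/3 + (⅓)*(-3)) - 131)*(70 + 35) + 320) + 7 = (((8/3 - 1) - 131)*105 + 320) + 7 = ((5/3 - 131)*105 + 320) + 7 = (-388/3*105 + 320) + 7 = (-13580 + 320) + 7 = -13260 + 7 = -13253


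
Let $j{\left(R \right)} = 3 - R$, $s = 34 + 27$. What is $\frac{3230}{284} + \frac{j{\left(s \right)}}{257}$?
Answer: $\frac{406819}{36494} \approx 11.148$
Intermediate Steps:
$s = 61$
$\frac{3230}{284} + \frac{j{\left(s \right)}}{257} = \frac{3230}{284} + \frac{3 - 61}{257} = 3230 \cdot \frac{1}{284} + \left(3 - 61\right) \frac{1}{257} = \frac{1615}{142} - \frac{58}{257} = \frac{406819}{36494}$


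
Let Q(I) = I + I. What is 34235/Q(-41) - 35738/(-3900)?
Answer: -398128/975 ≈ -408.34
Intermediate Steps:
Q(I) = 2*I
34235/Q(-41) - 35738/(-3900) = 34235/((2*(-41))) - 35738/(-3900) = 34235/(-82) - 35738*(-1/3900) = 34235*(-1/82) + 17869/1950 = -835/2 + 17869/1950 = -398128/975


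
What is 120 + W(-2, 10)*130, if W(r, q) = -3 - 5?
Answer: -920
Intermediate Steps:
W(r, q) = -8
120 + W(-2, 10)*130 = 120 - 8*130 = 120 - 1040 = -920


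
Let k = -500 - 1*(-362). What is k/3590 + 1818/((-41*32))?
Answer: -1676919/1177520 ≈ -1.4241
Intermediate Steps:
k = -138 (k = -500 + 362 = -138)
k/3590 + 1818/((-41*32)) = -138/3590 + 1818/((-41*32)) = -138*1/3590 + 1818/(-1312) = -69/1795 + 1818*(-1/1312) = -69/1795 - 909/656 = -1676919/1177520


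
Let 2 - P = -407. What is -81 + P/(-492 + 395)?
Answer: -8266/97 ≈ -85.217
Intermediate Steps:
P = 409 (P = 2 - 1*(-407) = 2 + 407 = 409)
-81 + P/(-492 + 395) = -81 + 409/(-492 + 395) = -81 + 409/(-97) = -81 - 1/97*409 = -81 - 409/97 = -8266/97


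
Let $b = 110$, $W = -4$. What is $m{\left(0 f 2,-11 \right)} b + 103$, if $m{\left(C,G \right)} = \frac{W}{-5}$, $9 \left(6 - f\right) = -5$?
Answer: $191$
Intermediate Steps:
$f = \frac{59}{9}$ ($f = 6 - - \frac{5}{9} = 6 + \frac{5}{9} = \frac{59}{9} \approx 6.5556$)
$m{\left(C,G \right)} = \frac{4}{5}$ ($m{\left(C,G \right)} = - \frac{4}{-5} = \left(-4\right) \left(- \frac{1}{5}\right) = \frac{4}{5}$)
$m{\left(0 f 2,-11 \right)} b + 103 = \frac{4}{5} \cdot 110 + 103 = 88 + 103 = 191$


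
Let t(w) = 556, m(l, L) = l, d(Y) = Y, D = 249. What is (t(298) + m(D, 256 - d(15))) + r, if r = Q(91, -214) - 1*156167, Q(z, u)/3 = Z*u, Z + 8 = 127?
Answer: -231760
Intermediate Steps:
Z = 119 (Z = -8 + 127 = 119)
Q(z, u) = 357*u (Q(z, u) = 3*(119*u) = 357*u)
r = -232565 (r = 357*(-214) - 1*156167 = -76398 - 156167 = -232565)
(t(298) + m(D, 256 - d(15))) + r = (556 + 249) - 232565 = 805 - 232565 = -231760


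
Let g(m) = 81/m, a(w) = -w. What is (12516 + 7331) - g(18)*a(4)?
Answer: 19865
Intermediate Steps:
(12516 + 7331) - g(18)*a(4) = (12516 + 7331) - 81/18*(-1*4) = 19847 - 81*(1/18)*(-4) = 19847 - 9*(-4)/2 = 19847 - 1*(-18) = 19847 + 18 = 19865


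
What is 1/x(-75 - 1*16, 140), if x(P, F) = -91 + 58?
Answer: -1/33 ≈ -0.030303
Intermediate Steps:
x(P, F) = -33
1/x(-75 - 1*16, 140) = 1/(-33) = -1/33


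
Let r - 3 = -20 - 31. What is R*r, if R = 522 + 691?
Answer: -58224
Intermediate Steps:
r = -48 (r = 3 + (-20 - 31) = 3 - 51 = -48)
R = 1213
R*r = 1213*(-48) = -58224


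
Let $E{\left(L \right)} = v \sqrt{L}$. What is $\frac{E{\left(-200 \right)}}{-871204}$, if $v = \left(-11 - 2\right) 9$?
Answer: $\frac{585 i \sqrt{2}}{435602} \approx 0.0018992 i$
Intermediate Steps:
$v = -117$ ($v = \left(-13\right) 9 = -117$)
$E{\left(L \right)} = - 117 \sqrt{L}$
$\frac{E{\left(-200 \right)}}{-871204} = \frac{\left(-117\right) \sqrt{-200}}{-871204} = - 117 \cdot 10 i \sqrt{2} \left(- \frac{1}{871204}\right) = - 1170 i \sqrt{2} \left(- \frac{1}{871204}\right) = \frac{585 i \sqrt{2}}{435602}$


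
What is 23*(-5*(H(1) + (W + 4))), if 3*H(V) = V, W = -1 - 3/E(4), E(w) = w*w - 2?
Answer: -15065/42 ≈ -358.69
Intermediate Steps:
E(w) = -2 + w**2 (E(w) = w**2 - 2 = -2 + w**2)
W = -17/14 (W = -1 - 3/(-2 + 4**2) = -1 - 3/(-2 + 16) = -1 - 3/14 = -17/14 ≈ -1.2143)
H(V) = V/3
23*(-5*(H(1) + (W + 4))) = 23*(-5*((1/3)*1 + (-17/14 + 4))) = 23*(-5*(1/3 + 39/14)) = 23*(-5*131/42) = 23*(-655/42) = -15065/42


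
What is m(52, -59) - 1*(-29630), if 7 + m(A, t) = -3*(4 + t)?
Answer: 29788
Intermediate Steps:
m(A, t) = -19 - 3*t (m(A, t) = -7 - 3*(4 + t) = -7 + (-12 - 3*t) = -19 - 3*t)
m(52, -59) - 1*(-29630) = (-19 - 3*(-59)) - 1*(-29630) = (-19 + 177) + 29630 = 158 + 29630 = 29788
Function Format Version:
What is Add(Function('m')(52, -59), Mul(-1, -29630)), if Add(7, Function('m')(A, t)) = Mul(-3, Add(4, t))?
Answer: 29788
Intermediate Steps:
Function('m')(A, t) = Add(-19, Mul(-3, t)) (Function('m')(A, t) = Add(-7, Mul(-3, Add(4, t))) = Add(-7, Add(-12, Mul(-3, t))) = Add(-19, Mul(-3, t)))
Add(Function('m')(52, -59), Mul(-1, -29630)) = Add(Add(-19, Mul(-3, -59)), Mul(-1, -29630)) = Add(Add(-19, 177), 29630) = Add(158, 29630) = 29788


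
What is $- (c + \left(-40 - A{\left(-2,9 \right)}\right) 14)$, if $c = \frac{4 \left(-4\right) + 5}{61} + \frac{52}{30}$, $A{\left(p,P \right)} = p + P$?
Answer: $\frac{600649}{915} \approx 656.45$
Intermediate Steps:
$A{\left(p,P \right)} = P + p$
$c = \frac{1421}{915}$ ($c = \left(-16 + 5\right) \frac{1}{61} + 52 \cdot \frac{1}{30} = \left(-11\right) \frac{1}{61} + \frac{26}{15} = - \frac{11}{61} + \frac{26}{15} = \frac{1421}{915} \approx 1.553$)
$- (c + \left(-40 - A{\left(-2,9 \right)}\right) 14) = - (\frac{1421}{915} + \left(-40 - \left(9 - 2\right)\right) 14) = - (\frac{1421}{915} + \left(-40 - 7\right) 14) = - (\frac{1421}{915} - 658) = \left(-1\right) \left(- \frac{600649}{915}\right) = \frac{600649}{915}$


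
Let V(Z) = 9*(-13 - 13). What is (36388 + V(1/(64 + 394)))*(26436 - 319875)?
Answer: -10608993606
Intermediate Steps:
V(Z) = -234 (V(Z) = 9*(-26) = -234)
(36388 + V(1/(64 + 394)))*(26436 - 319875) = (36388 - 234)*(26436 - 319875) = 36154*(-293439) = -10608993606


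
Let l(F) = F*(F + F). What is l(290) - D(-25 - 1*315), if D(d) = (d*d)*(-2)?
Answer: 399400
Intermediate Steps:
l(F) = 2*F² (l(F) = F*(2*F) = 2*F²)
D(d) = -2*d² (D(d) = d²*(-2) = -2*d²)
l(290) - D(-25 - 1*315) = 2*290² - (-2)*(-25 - 1*315)² = 2*84100 - (-2)*(-25 - 315)² = 168200 - (-2)*(-340)² = 168200 - (-2)*115600 = 168200 - 1*(-231200) = 168200 + 231200 = 399400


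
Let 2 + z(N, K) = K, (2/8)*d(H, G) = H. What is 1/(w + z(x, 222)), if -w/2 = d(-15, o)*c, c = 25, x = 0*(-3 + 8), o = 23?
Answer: 1/3220 ≈ 0.00031056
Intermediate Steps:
d(H, G) = 4*H
x = 0 (x = 0*5 = 0)
z(N, K) = -2 + K
w = 3000 (w = -2*4*(-15)*25 = -(-120)*25 = -2*(-1500) = 3000)
1/(w + z(x, 222)) = 1/(3000 + (-2 + 222)) = 1/(3000 + 220) = 1/3220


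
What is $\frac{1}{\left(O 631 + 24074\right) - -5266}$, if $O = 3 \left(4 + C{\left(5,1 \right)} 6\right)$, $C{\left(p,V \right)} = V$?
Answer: $\frac{1}{48270} \approx 2.0717 \cdot 10^{-5}$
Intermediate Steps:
$O = 30$ ($O = 3 \left(4 + 1 \cdot 6\right) = 3 \left(4 + 6\right) = 3 \cdot 10 = 30$)
$\frac{1}{\left(O 631 + 24074\right) - -5266} = \frac{1}{\left(30 \cdot 631 + 24074\right) - -5266} = \frac{1}{\left(18930 + 24074\right) + \left(-27525 + 32791\right)} = \frac{1}{43004 + 5266} = \frac{1}{48270}$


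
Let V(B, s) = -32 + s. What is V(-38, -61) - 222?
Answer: -315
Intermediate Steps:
V(-38, -61) - 222 = (-32 - 61) - 222 = -93 - 222 = -315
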